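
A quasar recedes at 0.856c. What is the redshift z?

β = 0.856
(1+β)/(1-β) = 1.856/0.144 = 12.89
√(12.89) = 3.590
z = 3.590 - 1 = 2.590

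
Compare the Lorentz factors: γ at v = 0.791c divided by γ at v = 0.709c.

γ₁ = 1/√(1 - 0.791²) = 1.6345
γ₂ = 1/√(1 - 0.709²) = 1.4180
γ₁/γ₂ = 1.6345/1.4180 = 1.153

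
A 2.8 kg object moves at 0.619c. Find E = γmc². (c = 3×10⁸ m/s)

γ = 1/√(1 - 0.619²) = 1.2733
mc² = 2.8 × (3×10⁸)² = 2.520×10¹⁷ J
E = γmc² = 1.2733 × 2.520×10¹⁷ = 3.209×10¹⁷ J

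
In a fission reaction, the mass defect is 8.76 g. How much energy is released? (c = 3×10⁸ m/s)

Convert mass defect: Δm = 8.76 g = 0.00876 kg
E = Δm·c² = 0.00876 × (3×10⁸)²
= 0.00876 × 9×10¹⁶ = 7.884×10¹⁴ J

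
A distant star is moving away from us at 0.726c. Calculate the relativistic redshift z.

β = 0.726
(1+β)/(1-β) = 1.726/0.274 = 6.299
√(6.299) = 2.510
z = 2.510 - 1 = 1.510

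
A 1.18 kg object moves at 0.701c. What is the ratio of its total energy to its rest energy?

E = γmc², E₀ = mc²
E/E₀ = γ = 1/√(1 - 0.701²) = 1.402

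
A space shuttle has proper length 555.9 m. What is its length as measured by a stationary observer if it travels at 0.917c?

Proper length L₀ = 555.9 m
γ = 1/√(1 - 0.917²) = 2.507
L = L₀/γ = 555.9/2.507 = 221.7 m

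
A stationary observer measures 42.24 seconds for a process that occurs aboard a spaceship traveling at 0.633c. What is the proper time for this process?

Dilated time Δt = 42.24 seconds
γ = 1/√(1 - 0.633²) = 1.2917
Δt₀ = Δt/γ = 42.24/1.2917 = 32.70 seconds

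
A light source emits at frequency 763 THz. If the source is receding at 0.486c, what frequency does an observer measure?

β = v/c = 0.486
(1-β)/(1+β) = 0.514/1.486 = 0.3459
Doppler factor = √(0.3459) = 0.5881
f_obs = 763 × 0.5881 = 448.7 THz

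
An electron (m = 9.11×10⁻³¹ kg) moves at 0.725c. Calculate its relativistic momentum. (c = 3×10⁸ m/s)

γ = 1/√(1 - 0.725²) = 1.452
v = 0.725 × 3×10⁸ = 2.175×10⁸ m/s
p = γmv = 1.452 × 9.11×10⁻³¹ × 2.175×10⁸ = 2.877×10⁻²² kg·m/s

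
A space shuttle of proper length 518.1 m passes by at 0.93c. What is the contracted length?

Proper length L₀ = 518.1 m
γ = 1/√(1 - 0.93²) = 2.721
L = L₀/γ = 518.1/2.721 = 190.4 m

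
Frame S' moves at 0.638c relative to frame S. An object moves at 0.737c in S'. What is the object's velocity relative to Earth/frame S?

u = (u' + v)/(1 + u'v/c²)
Numerator: 0.737 + 0.638 = 1.375
Denominator: 1 + 0.470206 = 1.470206
u = 1.375/1.470206 = 0.9352c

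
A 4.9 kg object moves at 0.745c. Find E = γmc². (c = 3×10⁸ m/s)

γ = 1/√(1 - 0.745²) = 1.499
mc² = 4.9 × (3×10⁸)² = 4.410×10¹⁷ J
E = γmc² = 1.499 × 4.410×10¹⁷ = 6.611×10¹⁷ J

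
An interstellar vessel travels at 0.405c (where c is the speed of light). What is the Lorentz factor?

v/c = 0.405, so (v/c)² = 0.164025
1 - (v/c)² = 0.835975
γ = 1/√(0.835975) = 1.094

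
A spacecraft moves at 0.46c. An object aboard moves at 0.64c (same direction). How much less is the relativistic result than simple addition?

Classical: u' + v = 0.64 + 0.46 = 1.1c
Relativistic: u = (0.64 + 0.46)/(1 + 0.2944) = 1.1/1.2944 = 0.8498c
Difference: 1.1 - 0.8498 = 0.2502c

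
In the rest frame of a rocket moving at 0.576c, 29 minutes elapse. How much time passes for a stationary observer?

Proper time Δt₀ = 29 minutes
γ = 1/√(1 - 0.576²) = 1.2233
Δt = γΔt₀ = 1.2233 × 29 = 35.48 minutes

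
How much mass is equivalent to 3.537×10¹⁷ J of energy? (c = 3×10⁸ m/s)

From E = mc², we get m = E/c²
c² = (3×10⁸)² = 9×10¹⁶ m²/s²
m = 3.537×10¹⁷ / 9×10¹⁶ = 3.930 kg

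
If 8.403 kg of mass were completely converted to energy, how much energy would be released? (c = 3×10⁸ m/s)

Using E = mc²:
c² = (3×10⁸)² = 9×10¹⁶ m²/s²
E = 8.403 × 9×10¹⁶ = 7.563×10¹⁷ J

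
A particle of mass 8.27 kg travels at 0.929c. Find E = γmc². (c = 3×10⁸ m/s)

γ = 1/√(1 - 0.929²) = 2.702
mc² = 8.27 × (3×10⁸)² = 7.443×10¹⁷ J
E = γmc² = 2.702 × 7.443×10¹⁷ = 2.011×10¹⁸ J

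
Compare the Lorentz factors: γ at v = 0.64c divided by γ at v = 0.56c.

γ₁ = 1/√(1 - 0.64²) = 1.301
γ₂ = 1/√(1 - 0.56²) = 1.207
γ₁/γ₂ = 1.301/1.207 = 1.078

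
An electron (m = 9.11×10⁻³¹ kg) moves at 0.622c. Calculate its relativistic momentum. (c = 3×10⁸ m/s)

γ = 1/√(1 - 0.622²) = 1.277
v = 0.622 × 3×10⁸ = 1.866×10⁸ m/s
p = γmv = 1.277 × 9.11×10⁻³¹ × 1.866×10⁸ = 2.171×10⁻²² kg·m/s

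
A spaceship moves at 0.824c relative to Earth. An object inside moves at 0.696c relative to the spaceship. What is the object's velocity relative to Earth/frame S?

u = (u' + v)/(1 + u'v/c²)
Numerator: 0.696 + 0.824 = 1.52
Denominator: 1 + 0.573504 = 1.573504
u = 1.52/1.573504 = 0.9660c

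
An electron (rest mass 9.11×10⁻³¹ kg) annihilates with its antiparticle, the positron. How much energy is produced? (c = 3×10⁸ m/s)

Both particles have the same rest mass, so total mass = 2m
E = 2m·c² = 2 × 9.11×10⁻³¹ × (3×10⁸)²
= 2 × 9.11×10⁻³¹ × 9×10¹⁶
= 1.640×10⁻¹³ J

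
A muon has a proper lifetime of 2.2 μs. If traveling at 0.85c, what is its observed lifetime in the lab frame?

Proper lifetime τ₀ = 2.2 μs
γ = 1/√(1 - 0.85²) = 1.898
τ = γτ₀ = 1.898 × 2.2 μs = 4.176 μs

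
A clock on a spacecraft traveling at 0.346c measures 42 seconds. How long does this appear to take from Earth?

Proper time Δt₀ = 42 seconds
γ = 1/√(1 - 0.346²) = 1.0658
Δt = γΔt₀ = 1.0658 × 42 = 44.76 seconds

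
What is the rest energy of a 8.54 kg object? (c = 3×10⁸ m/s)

c² = (3×10⁸)² = 9.000×10¹⁶ m²/s²
E₀ = mc² = 8.54 × 9.000×10¹⁶ = 7.686×10¹⁷ J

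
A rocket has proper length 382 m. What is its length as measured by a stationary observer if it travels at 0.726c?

Proper length L₀ = 382 m
γ = 1/√(1 - 0.726²) = 1.454
L = L₀/γ = 382/1.454 = 262.7 m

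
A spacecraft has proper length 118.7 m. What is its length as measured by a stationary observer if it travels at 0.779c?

Proper length L₀ = 118.7 m
γ = 1/√(1 - 0.779²) = 1.5948
L = L₀/γ = 118.7/1.5948 = 74.43 m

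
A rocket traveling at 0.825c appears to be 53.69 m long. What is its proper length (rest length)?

Contracted length L = 53.69 m
γ = 1/√(1 - 0.825²) = 1.7695
L₀ = γL = 1.7695 × 53.69 = 95.00 m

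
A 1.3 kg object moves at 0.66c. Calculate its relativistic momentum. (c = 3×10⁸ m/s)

γ = 1/√(1 - 0.66²) = 1.331
v = 0.66 × 3×10⁸ = 1.980×10⁸ m/s
p = γmv = 1.331 × 1.3 × 1.980×10⁸ = 3.426×10⁸ kg·m/s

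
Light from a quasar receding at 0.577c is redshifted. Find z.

β = 0.577
(1+β)/(1-β) = 1.577/0.423 = 3.728
√(3.728) = 1.9308
z = 1.9308 - 1 = 0.9308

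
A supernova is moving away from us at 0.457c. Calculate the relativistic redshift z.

β = 0.457
(1+β)/(1-β) = 1.457/0.543 = 2.68324
√(2.68324) = 1.6381
z = 1.6381 - 1 = 0.6381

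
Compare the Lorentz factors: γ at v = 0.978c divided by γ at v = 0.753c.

γ₁ = 1/√(1 - 0.978²) = 4.794
γ₂ = 1/√(1 - 0.753²) = 1.520
γ₁/γ₂ = 4.794/1.520 = 3.154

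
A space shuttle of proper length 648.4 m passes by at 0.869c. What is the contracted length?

Proper length L₀ = 648.4 m
γ = 1/√(1 - 0.869²) = 2.021
L = L₀/γ = 648.4/2.021 = 320.8 m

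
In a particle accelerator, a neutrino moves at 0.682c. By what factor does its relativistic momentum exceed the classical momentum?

p_rel = γmv, p_class = mv
Ratio = γ = 1/√(1 - 0.682²)
= 1/√(0.534876) = 1.367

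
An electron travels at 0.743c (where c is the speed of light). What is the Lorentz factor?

v/c = 0.743, so (v/c)² = 0.552049
1 - (v/c)² = 0.447951
γ = 1/√(0.447951) = 1.494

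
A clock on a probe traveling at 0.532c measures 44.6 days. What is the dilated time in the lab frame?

Proper time Δt₀ = 44.6 days
γ = 1/√(1 - 0.532²) = 1.181
Δt = γΔt₀ = 1.181 × 44.6 = 52.67 days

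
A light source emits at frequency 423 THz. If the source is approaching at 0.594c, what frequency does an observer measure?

β = v/c = 0.594
(1+β)/(1-β) = 1.594/0.406 = 3.926
Doppler factor = √(3.926) = 1.9814
f_obs = 423 × 1.9814 = 838.1 THz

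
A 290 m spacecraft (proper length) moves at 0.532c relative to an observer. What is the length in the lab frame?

Proper length L₀ = 290 m
γ = 1/√(1 - 0.532²) = 1.181
L = L₀/γ = 290/1.181 = 245.6 m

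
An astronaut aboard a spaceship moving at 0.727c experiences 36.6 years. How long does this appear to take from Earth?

Proper time Δt₀ = 36.6 years
γ = 1/√(1 - 0.727²) = 1.4564
Δt = γΔt₀ = 1.4564 × 36.6 = 53.30 years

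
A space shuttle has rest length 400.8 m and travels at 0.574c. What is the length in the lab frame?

Proper length L₀ = 400.8 m
γ = 1/√(1 - 0.574²) = 1.2212
L = L₀/γ = 400.8/1.2212 = 328.2 m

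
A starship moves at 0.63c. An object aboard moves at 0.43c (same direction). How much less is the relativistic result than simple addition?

Classical: u' + v = 0.43 + 0.63 = 1.06c
Relativistic: u = (0.43 + 0.63)/(1 + 0.2709) = 1.06/1.2709 = 0.8341c
Difference: 1.06 - 0.8341 = 0.2259c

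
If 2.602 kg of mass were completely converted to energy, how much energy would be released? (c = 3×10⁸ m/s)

Using E = mc²:
c² = (3×10⁸)² = 9×10¹⁶ m²/s²
E = 2.602 × 9×10¹⁶ = 2.342×10¹⁷ J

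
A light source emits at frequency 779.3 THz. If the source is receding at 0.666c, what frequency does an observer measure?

β = v/c = 0.666
(1-β)/(1+β) = 0.334/1.666 = 0.20048
Doppler factor = √(0.20048) = 0.44775
f_obs = 779.3 × 0.44775 = 348.9 THz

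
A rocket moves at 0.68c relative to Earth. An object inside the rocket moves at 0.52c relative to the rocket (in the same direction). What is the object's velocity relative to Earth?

u = (u' + v)/(1 + u'v/c²)
Numerator: 0.52 + 0.68 = 1.2
Denominator: 1 + 0.3536 = 1.3536
u = 1.2/1.3536 = 0.8865c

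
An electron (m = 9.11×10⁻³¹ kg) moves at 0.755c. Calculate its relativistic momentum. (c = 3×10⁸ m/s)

γ = 1/√(1 - 0.755²) = 1.525
v = 0.755 × 3×10⁸ = 2.265×10⁸ m/s
p = γmv = 1.525 × 9.11×10⁻³¹ × 2.265×10⁸ = 3.147×10⁻²² kg·m/s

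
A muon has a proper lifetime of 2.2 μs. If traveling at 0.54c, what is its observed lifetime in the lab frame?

Proper lifetime τ₀ = 2.2 μs
γ = 1/√(1 - 0.54²) = 1.188
τ = γτ₀ = 1.188 × 2.2 μs = 2.614 μs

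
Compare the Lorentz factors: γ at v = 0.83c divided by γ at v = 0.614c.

γ₁ = 1/√(1 - 0.83²) = 1.793
γ₂ = 1/√(1 - 0.614²) = 1.267
γ₁/γ₂ = 1.793/1.267 = 1.415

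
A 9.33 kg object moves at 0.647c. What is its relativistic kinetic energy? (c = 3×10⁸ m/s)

γ = 1/√(1 - 0.647²) = 1.3115
γ - 1 = 0.3115
KE = (γ-1)mc² = 0.3115 × 9.33 × (3×10⁸)² = 2.616×10¹⁷ J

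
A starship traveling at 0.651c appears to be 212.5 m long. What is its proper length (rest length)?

Contracted length L = 212.5 m
γ = 1/√(1 - 0.651²) = 1.317
L₀ = γL = 1.317 × 212.5 = 279.9 m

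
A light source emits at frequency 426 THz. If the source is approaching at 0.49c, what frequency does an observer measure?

β = v/c = 0.49
(1+β)/(1-β) = 1.49/0.51 = 2.92157
Doppler factor = √(2.92157) = 1.70926
f_obs = 426 × 1.70926 = 728.1 THz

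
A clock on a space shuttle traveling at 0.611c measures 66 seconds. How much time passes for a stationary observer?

Proper time Δt₀ = 66 seconds
γ = 1/√(1 - 0.611²) = 1.2632
Δt = γΔt₀ = 1.2632 × 66 = 83.37 seconds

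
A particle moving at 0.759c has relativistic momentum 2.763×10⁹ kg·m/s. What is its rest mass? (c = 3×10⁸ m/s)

γ = 1/√(1 - 0.759²) = 1.5359
v = 0.759 × 3×10⁸ = 2.277×10⁸ m/s
m = p/(γv) = 2.763×10⁹/(1.5359 × 2.277×10⁸) = 7.901 kg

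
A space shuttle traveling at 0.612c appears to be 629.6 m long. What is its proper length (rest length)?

Contracted length L = 629.6 m
γ = 1/√(1 - 0.612²) = 1.2644
L₀ = γL = 1.2644 × 629.6 = 796.1 m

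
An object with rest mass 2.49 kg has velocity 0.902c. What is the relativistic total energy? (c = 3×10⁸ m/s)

γ = 1/√(1 - 0.902²) = 2.3162
mc² = 2.49 × (3×10⁸)² = 2.241×10¹⁷ J
E = γmc² = 2.3162 × 2.241×10¹⁷ = 5.191×10¹⁷ J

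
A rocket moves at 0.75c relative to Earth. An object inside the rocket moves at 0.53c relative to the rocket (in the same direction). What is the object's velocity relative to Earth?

u = (u' + v)/(1 + u'v/c²)
Numerator: 0.53 + 0.75 = 1.28
Denominator: 1 + 0.3975 = 1.3975
u = 1.28/1.3975 = 0.9159c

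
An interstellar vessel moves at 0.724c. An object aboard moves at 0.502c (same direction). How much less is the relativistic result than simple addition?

Classical: u' + v = 0.502 + 0.724 = 1.226c
Relativistic: u = (0.502 + 0.724)/(1 + 0.363448) = 1.226/1.363448 = 0.8992c
Difference: 1.226 - 0.8992 = 0.3268c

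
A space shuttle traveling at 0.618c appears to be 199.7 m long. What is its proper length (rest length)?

Contracted length L = 199.7 m
γ = 1/√(1 - 0.618²) = 1.272
L₀ = γL = 1.272 × 199.7 = 254.0 m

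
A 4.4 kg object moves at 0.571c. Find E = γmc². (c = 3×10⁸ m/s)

γ = 1/√(1 - 0.571²) = 1.2181
mc² = 4.4 × (3×10⁸)² = 3.960×10¹⁷ J
E = γmc² = 1.2181 × 3.960×10¹⁷ = 4.824×10¹⁷ J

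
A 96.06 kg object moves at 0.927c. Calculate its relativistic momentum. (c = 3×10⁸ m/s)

γ = 1/√(1 - 0.927²) = 2.6662
v = 0.927 × 3×10⁸ = 2.781×10⁸ m/s
p = γmv = 2.6662 × 96.06 × 2.781×10⁸ = 7.123×10¹⁰ kg·m/s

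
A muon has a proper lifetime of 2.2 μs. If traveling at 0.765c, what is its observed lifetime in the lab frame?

Proper lifetime τ₀ = 2.2 μs
γ = 1/√(1 - 0.765²) = 1.5527
τ = γτ₀ = 1.5527 × 2.2 μs = 3.416 μs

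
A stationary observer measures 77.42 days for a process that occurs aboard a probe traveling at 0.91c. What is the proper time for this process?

Dilated time Δt = 77.42 days
γ = 1/√(1 - 0.91²) = 2.412
Δt₀ = Δt/γ = 77.42/2.412 = 32.10 days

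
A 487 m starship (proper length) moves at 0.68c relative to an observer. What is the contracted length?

Proper length L₀ = 487 m
γ = 1/√(1 - 0.68²) = 1.3639
L = L₀/γ = 487/1.3639 = 357.1 m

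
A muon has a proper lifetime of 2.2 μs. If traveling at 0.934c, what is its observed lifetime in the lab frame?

Proper lifetime τ₀ = 2.2 μs
γ = 1/√(1 - 0.934²) = 2.799
τ = γτ₀ = 2.799 × 2.2 μs = 6.158 μs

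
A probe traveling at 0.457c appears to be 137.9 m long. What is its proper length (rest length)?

Contracted length L = 137.9 m
γ = 1/√(1 - 0.457²) = 1.124
L₀ = γL = 1.124 × 137.9 = 155.0 m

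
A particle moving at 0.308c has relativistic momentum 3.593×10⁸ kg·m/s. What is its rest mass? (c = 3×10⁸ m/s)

γ = 1/√(1 - 0.308²) = 1.0511
v = 0.308 × 3×10⁸ = 9.240×10⁷ m/s
m = p/(γv) = 3.593×10⁸/(1.0511 × 9.240×10⁷) = 3.699 kg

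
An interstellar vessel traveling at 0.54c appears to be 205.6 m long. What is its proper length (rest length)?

Contracted length L = 205.6 m
γ = 1/√(1 - 0.54²) = 1.188
L₀ = γL = 1.188 × 205.6 = 244.3 m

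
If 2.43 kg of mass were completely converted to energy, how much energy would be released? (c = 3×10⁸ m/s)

Using E = mc²:
c² = (3×10⁸)² = 9×10¹⁶ m²/s²
E = 2.43 × 9×10¹⁶ = 2.187×10¹⁷ J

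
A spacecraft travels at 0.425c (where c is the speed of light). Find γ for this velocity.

v/c = 0.425, so (v/c)² = 0.180625
1 - (v/c)² = 0.819375
γ = 1/√(0.819375) = 1.105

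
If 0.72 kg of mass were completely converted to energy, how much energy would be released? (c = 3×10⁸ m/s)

Using E = mc²:
c² = (3×10⁸)² = 9×10¹⁶ m²/s²
E = 0.72 × 9×10¹⁶ = 6.480×10¹⁶ J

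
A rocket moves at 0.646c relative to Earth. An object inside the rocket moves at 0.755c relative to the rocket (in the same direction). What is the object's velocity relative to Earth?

u = (u' + v)/(1 + u'v/c²)
Numerator: 0.755 + 0.646 = 1.401
Denominator: 1 + 0.48773 = 1.48773
u = 1.401/1.48773 = 0.9417c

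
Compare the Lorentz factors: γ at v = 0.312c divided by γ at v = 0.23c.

γ₁ = 1/√(1 - 0.312²) = 1.053
γ₂ = 1/√(1 - 0.23²) = 1.028
γ₁/γ₂ = 1.053/1.028 = 1.024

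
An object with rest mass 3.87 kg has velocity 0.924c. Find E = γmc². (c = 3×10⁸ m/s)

γ = 1/√(1 - 0.924²) = 2.615
mc² = 3.87 × (3×10⁸)² = 3.483×10¹⁷ J
E = γmc² = 2.615 × 3.483×10¹⁷ = 9.108×10¹⁷ J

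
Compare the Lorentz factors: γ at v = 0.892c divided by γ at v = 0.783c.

γ₁ = 1/√(1 - 0.892²) = 2.212
γ₂ = 1/√(1 - 0.783²) = 1.608
γ₁/γ₂ = 2.212/1.608 = 1.376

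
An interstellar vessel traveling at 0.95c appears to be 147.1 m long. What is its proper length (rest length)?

Contracted length L = 147.1 m
γ = 1/√(1 - 0.95²) = 3.2026
L₀ = γL = 3.2026 × 147.1 = 471.1 m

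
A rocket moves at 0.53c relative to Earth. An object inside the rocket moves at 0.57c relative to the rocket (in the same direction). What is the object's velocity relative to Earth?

u = (u' + v)/(1 + u'v/c²)
Numerator: 0.57 + 0.53 = 1.1
Denominator: 1 + 0.3021 = 1.3021
u = 1.1/1.3021 = 0.8448c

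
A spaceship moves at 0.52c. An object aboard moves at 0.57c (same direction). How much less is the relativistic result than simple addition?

Classical: u' + v = 0.57 + 0.52 = 1.09c
Relativistic: u = (0.57 + 0.52)/(1 + 0.2964) = 1.09/1.2964 = 0.8408c
Difference: 1.09 - 0.8408 = 0.2492c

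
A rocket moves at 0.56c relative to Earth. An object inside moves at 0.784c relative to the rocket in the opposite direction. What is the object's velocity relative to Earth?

Object's velocity in rocket frame is u' = -0.784c
u = (u' + v)/(1 + u'v/c²) = (v - 0.784)/(1 - 0.784·v/c²)
Numerator: 0.56 - 0.784 = -0.224
Denominator: 1 - 0.43904 = 0.56096
u = -0.224/0.56096 = -0.3993c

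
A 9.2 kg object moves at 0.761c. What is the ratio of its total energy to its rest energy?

E = γmc², E₀ = mc²
E/E₀ = γ = 1/√(1 - 0.761²) = 1.541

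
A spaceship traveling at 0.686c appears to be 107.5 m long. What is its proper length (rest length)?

Contracted length L = 107.5 m
γ = 1/√(1 - 0.686²) = 1.374
L₀ = γL = 1.374 × 107.5 = 147.7 m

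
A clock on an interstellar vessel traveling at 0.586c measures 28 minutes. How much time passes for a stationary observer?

Proper time Δt₀ = 28 minutes
γ = 1/√(1 - 0.586²) = 1.234
Δt = γΔt₀ = 1.234 × 28 = 34.55 minutes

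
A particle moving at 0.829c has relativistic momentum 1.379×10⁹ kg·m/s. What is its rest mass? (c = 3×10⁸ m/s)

γ = 1/√(1 - 0.829²) = 1.788
v = 0.829 × 3×10⁸ = 2.487×10⁸ m/s
m = p/(γv) = 1.379×10⁹/(1.788 × 2.487×10⁸) = 3.101 kg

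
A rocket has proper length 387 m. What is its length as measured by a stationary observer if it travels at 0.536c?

Proper length L₀ = 387 m
γ = 1/√(1 - 0.536²) = 1.1845
L = L₀/γ = 387/1.1845 = 326.7 m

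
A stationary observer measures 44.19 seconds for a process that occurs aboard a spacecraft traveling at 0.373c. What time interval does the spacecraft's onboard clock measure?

Dilated time Δt = 44.19 seconds
γ = 1/√(1 - 0.373²) = 1.0778
Δt₀ = Δt/γ = 44.19/1.0778 = 41.00 seconds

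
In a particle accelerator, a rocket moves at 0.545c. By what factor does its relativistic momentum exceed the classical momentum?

p_rel = γmv, p_class = mv
Ratio = γ = 1/√(1 - 0.545²)
= 1/√(0.702975) = 1.193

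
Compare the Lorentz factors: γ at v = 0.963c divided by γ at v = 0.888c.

γ₁ = 1/√(1 - 0.963²) = 3.711
γ₂ = 1/√(1 - 0.888²) = 2.175
γ₁/γ₂ = 3.711/2.175 = 1.706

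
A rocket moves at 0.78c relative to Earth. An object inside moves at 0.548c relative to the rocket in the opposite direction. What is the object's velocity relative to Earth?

Object's velocity in rocket frame is u' = -0.548c
u = (u' + v)/(1 + u'v/c²) = (v - 0.548)/(1 - 0.548·v/c²)
Numerator: 0.78 - 0.548 = 0.232
Denominator: 1 - 0.42744 = 0.57256
u = 0.232/0.57256 = 0.4052c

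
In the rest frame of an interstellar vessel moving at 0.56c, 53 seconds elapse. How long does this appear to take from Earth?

Proper time Δt₀ = 53 seconds
γ = 1/√(1 - 0.56²) = 1.207
Δt = γΔt₀ = 1.207 × 53 = 63.97 seconds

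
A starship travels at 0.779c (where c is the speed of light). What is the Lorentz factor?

v/c = 0.779, so (v/c)² = 0.606841
1 - (v/c)² = 0.393159
γ = 1/√(0.393159) = 1.595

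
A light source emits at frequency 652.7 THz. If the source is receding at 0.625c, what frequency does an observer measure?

β = v/c = 0.625
(1-β)/(1+β) = 0.375/1.625 = 0.230769
Doppler factor = √(0.230769) = 0.48038
f_obs = 652.7 × 0.48038 = 313.5 THz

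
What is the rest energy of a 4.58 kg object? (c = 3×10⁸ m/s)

c² = (3×10⁸)² = 9.000×10¹⁶ m²/s²
E₀ = mc² = 4.58 × 9.000×10¹⁶ = 4.122×10¹⁷ J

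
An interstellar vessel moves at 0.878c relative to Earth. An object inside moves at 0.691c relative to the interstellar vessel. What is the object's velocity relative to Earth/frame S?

u = (u' + v)/(1 + u'v/c²)
Numerator: 0.691 + 0.878 = 1.569
Denominator: 1 + 0.606698 = 1.606698
u = 1.569/1.606698 = 0.9765c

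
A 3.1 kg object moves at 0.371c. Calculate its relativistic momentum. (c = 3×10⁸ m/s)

γ = 1/√(1 - 0.371²) = 1.07685
v = 0.371 × 3×10⁸ = 1.113×10⁸ m/s
p = γmv = 1.07685 × 3.1 × 1.113×10⁸ = 3.715×10⁸ kg·m/s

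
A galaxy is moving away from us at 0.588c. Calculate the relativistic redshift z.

β = 0.588
(1+β)/(1-β) = 1.588/0.412 = 3.8544
√(3.8544) = 1.9633
z = 1.9633 - 1 = 0.9633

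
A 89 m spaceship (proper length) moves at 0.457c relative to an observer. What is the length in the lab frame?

Proper length L₀ = 89 m
γ = 1/√(1 - 0.457²) = 1.1243
L = L₀/γ = 89/1.1243 = 79.16 m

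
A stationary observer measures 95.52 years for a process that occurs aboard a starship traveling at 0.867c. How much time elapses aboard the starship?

Dilated time Δt = 95.52 years
γ = 1/√(1 - 0.867²) = 2.0068
Δt₀ = Δt/γ = 95.52/2.0068 = 47.60 years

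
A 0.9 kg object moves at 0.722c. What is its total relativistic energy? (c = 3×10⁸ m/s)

γ = 1/√(1 - 0.722²) = 1.4453
mc² = 0.9 × (3×10⁸)² = 8.100×10¹⁶ J
E = γmc² = 1.4453 × 8.100×10¹⁶ = 1.171×10¹⁷ J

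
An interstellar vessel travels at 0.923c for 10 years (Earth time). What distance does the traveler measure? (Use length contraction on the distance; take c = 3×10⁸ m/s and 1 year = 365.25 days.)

Earth distance: d = v × t = 0.923c × 10 yr = 8.738×10¹⁶ m
γ = 2.599
d' = d/γ = 8.738×10¹⁶/2.599 = 3.362×10¹⁶ m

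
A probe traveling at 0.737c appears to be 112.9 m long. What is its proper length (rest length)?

Contracted length L = 112.9 m
γ = 1/√(1 - 0.737²) = 1.4795
L₀ = γL = 1.4795 × 112.9 = 167.0 m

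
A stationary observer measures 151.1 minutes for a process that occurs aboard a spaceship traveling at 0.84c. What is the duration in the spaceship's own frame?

Dilated time Δt = 151.1 minutes
γ = 1/√(1 - 0.84²) = 1.843024
Δt₀ = Δt/γ = 151.1/1.843024 = 81.98 minutes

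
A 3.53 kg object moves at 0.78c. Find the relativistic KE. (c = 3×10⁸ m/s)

γ = 1/√(1 - 0.78²) = 1.598
γ - 1 = 0.5980
KE = (γ-1)mc² = 0.5980 × 3.53 × (3×10⁸)² = 1.900×10¹⁷ J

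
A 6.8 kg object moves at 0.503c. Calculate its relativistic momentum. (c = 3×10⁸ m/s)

γ = 1/√(1 - 0.503²) = 1.157
v = 0.503 × 3×10⁸ = 1.509×10⁸ m/s
p = γmv = 1.157 × 6.8 × 1.509×10⁸ = 1.187×10⁹ kg·m/s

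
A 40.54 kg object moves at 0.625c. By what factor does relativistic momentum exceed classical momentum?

p_rel = γmv, p_class = mv
Ratio = γ = 1/√(1 - 0.625²) = 1.281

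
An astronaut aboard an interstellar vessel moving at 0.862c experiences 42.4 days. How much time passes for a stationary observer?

Proper time Δt₀ = 42.4 days
γ = 1/√(1 - 0.862²) = 1.9727
Δt = γΔt₀ = 1.9727 × 42.4 = 83.64 days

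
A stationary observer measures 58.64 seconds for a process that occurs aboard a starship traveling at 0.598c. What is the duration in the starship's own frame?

Dilated time Δt = 58.64 seconds
γ = 1/√(1 - 0.598²) = 1.2477
Δt₀ = Δt/γ = 58.64/1.2477 = 47.00 seconds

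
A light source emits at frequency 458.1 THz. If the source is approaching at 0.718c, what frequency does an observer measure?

β = v/c = 0.718
(1+β)/(1-β) = 1.718/0.282 = 6.092
Doppler factor = √(6.092) = 2.468
f_obs = 458.1 × 2.468 = 1131 THz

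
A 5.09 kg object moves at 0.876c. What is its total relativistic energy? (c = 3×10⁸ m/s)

γ = 1/√(1 - 0.876²) = 2.0734
mc² = 5.09 × (3×10⁸)² = 4.581×10¹⁷ J
E = γmc² = 2.0734 × 4.581×10¹⁷ = 9.498×10¹⁷ J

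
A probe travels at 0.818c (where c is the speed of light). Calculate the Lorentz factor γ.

v/c = 0.818, so (v/c)² = 0.669124
1 - (v/c)² = 0.330876
γ = 1/√(0.330876) = 1.738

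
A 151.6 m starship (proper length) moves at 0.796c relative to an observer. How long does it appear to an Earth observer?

Proper length L₀ = 151.6 m
γ = 1/√(1 - 0.796²) = 1.6521
L = L₀/γ = 151.6/1.6521 = 91.76 m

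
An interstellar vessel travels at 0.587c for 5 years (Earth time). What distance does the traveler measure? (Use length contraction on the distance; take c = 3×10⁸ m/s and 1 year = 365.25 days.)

Earth distance: d = v × t = 0.587c × 5 yr = 2.779×10¹⁶ m
γ = 1.235
d' = d/γ = 2.779×10¹⁶/1.235 = 2.250×10¹⁶ m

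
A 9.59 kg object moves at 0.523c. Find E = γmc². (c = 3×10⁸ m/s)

γ = 1/√(1 - 0.523²) = 1.1733
mc² = 9.59 × (3×10⁸)² = 8.631×10¹⁷ J
E = γmc² = 1.1733 × 8.631×10¹⁷ = 1.013×10¹⁸ J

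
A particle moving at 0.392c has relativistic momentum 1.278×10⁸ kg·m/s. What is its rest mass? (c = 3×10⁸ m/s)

γ = 1/√(1 - 0.392²) = 1.087
v = 0.392 × 3×10⁸ = 1.176×10⁸ m/s
m = p/(γv) = 1.278×10⁸/(1.087 × 1.176×10⁸) = 0.9998 kg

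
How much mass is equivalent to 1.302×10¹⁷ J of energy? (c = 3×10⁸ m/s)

From E = mc², we get m = E/c²
c² = (3×10⁸)² = 9×10¹⁶ m²/s²
m = 1.302×10¹⁷ / 9×10¹⁶ = 1.447 kg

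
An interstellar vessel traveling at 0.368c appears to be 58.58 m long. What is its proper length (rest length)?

Contracted length L = 58.58 m
γ = 1/√(1 - 0.368²) = 1.0755
L₀ = γL = 1.0755 × 58.58 = 63.00 m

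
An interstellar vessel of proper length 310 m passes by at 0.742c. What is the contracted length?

Proper length L₀ = 310 m
γ = 1/√(1 - 0.742²) = 1.492
L = L₀/γ = 310/1.492 = 207.8 m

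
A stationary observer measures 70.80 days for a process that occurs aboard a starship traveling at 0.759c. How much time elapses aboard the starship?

Dilated time Δt = 70.80 days
γ = 1/√(1 - 0.759²) = 1.5359
Δt₀ = Δt/γ = 70.80/1.5359 = 46.10 days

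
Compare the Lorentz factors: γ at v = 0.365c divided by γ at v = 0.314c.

γ₁ = 1/√(1 - 0.365²) = 1.074
γ₂ = 1/√(1 - 0.314²) = 1.053
γ₁/γ₂ = 1.074/1.053 = 1.020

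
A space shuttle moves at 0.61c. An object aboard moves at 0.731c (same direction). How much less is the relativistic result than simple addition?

Classical: u' + v = 0.731 + 0.61 = 1.341c
Relativistic: u = (0.731 + 0.61)/(1 + 0.44591) = 1.341/1.44591 = 0.9274c
Difference: 1.341 - 0.9274 = 0.4136c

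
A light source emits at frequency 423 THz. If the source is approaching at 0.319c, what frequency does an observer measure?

β = v/c = 0.319
(1+β)/(1-β) = 1.319/0.681 = 1.9369
Doppler factor = √(1.9369) = 1.3917
f_obs = 423 × 1.3917 = 588.7 THz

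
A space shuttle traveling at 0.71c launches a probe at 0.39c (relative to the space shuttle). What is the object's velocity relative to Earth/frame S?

u = (u' + v)/(1 + u'v/c²)
Numerator: 0.39 + 0.71 = 1.1
Denominator: 1 + 0.2769 = 1.2769
u = 1.1/1.2769 = 0.8615c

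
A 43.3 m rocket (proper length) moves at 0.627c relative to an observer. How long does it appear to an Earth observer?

Proper length L₀ = 43.3 m
γ = 1/√(1 - 0.627²) = 1.2837
L = L₀/γ = 43.3/1.2837 = 33.73 m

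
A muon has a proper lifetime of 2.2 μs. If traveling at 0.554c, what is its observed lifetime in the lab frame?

Proper lifetime τ₀ = 2.2 μs
γ = 1/√(1 - 0.554²) = 1.2012
τ = γτ₀ = 1.2012 × 2.2 μs = 2.643 μs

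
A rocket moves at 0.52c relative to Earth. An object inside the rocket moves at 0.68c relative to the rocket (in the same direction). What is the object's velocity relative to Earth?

u = (u' + v)/(1 + u'v/c²)
Numerator: 0.68 + 0.52 = 1.2
Denominator: 1 + 0.3536 = 1.3536
u = 1.2/1.3536 = 0.8865c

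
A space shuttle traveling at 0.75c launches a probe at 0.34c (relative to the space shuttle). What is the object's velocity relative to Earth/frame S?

u = (u' + v)/(1 + u'v/c²)
Numerator: 0.34 + 0.75 = 1.09
Denominator: 1 + 0.255 = 1.255
u = 1.09/1.255 = 0.8685c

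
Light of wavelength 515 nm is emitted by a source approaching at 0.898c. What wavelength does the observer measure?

β = 0.898
Wavelength Doppler factor = √(0.102/1.898) = √(0.05374) = 0.2318
λ_obs = 515 × 0.2318 = 119.4 nm (blueshift)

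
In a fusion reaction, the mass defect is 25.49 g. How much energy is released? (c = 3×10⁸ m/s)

Convert mass defect: Δm = 25.49 g = 0.02549 kg
E = Δm·c² = 0.02549 × (3×10⁸)²
= 0.02549 × 9×10¹⁶ = 2.294×10¹⁵ J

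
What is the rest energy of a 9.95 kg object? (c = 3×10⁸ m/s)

c² = (3×10⁸)² = 9.000×10¹⁶ m²/s²
E₀ = mc² = 9.95 × 9.000×10¹⁶ = 8.955×10¹⁷ J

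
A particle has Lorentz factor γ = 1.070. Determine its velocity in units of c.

From γ = 1/√(1 - v²/c²):
1/γ² = 1/1.070² = 0.8734
v²/c² = 1 - 0.8734 = 0.1266
v/c = √(0.1266) = 0.3558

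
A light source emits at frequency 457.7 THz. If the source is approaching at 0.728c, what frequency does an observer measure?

β = v/c = 0.728
(1+β)/(1-β) = 1.728/0.272 = 6.353
Doppler factor = √(6.353) = 2.521
f_obs = 457.7 × 2.521 = 1154 THz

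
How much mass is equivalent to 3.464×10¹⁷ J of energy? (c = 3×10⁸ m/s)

From E = mc², we get m = E/c²
c² = (3×10⁸)² = 9×10¹⁶ m²/s²
m = 3.464×10¹⁷ / 9×10¹⁶ = 3.849 kg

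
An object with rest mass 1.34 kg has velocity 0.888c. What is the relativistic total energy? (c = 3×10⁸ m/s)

γ = 1/√(1 - 0.888²) = 2.175
mc² = 1.34 × (3×10⁸)² = 1.206×10¹⁷ J
E = γmc² = 2.175 × 1.206×10¹⁷ = 2.623×10¹⁷ J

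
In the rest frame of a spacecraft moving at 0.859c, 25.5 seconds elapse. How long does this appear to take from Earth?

Proper time Δt₀ = 25.5 seconds
γ = 1/√(1 - 0.859²) = 1.9532
Δt = γΔt₀ = 1.9532 × 25.5 = 49.81 seconds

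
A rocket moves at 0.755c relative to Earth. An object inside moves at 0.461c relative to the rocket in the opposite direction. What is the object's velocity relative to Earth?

Object's velocity in rocket frame is u' = -0.461c
u = (u' + v)/(1 + u'v/c²) = (v - 0.461)/(1 - 0.461·v/c²)
Numerator: 0.755 - 0.461 = 0.294
Denominator: 1 - 0.348055 = 0.651945
u = 0.294/0.651945 = 0.4510c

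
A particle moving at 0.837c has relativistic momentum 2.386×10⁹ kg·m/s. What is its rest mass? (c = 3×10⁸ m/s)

γ = 1/√(1 - 0.837²) = 1.8275
v = 0.837 × 3×10⁸ = 2.511×10⁸ m/s
m = p/(γv) = 2.386×10⁹/(1.8275 × 2.511×10⁸) = 5.200 kg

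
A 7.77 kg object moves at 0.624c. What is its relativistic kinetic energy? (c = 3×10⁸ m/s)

γ = 1/√(1 - 0.624²) = 1.2797
γ - 1 = 0.2797
KE = (γ-1)mc² = 0.2797 × 7.77 × (3×10⁸)² = 1.956×10¹⁷ J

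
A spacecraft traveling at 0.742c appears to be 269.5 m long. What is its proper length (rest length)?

Contracted length L = 269.5 m
γ = 1/√(1 - 0.742²) = 1.4916
L₀ = γL = 1.4916 × 269.5 = 402.0 m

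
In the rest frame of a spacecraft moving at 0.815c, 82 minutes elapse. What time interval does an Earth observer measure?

Proper time Δt₀ = 82 minutes
γ = 1/√(1 - 0.815²) = 1.726
Δt = γΔt₀ = 1.726 × 82 = 141.5 minutes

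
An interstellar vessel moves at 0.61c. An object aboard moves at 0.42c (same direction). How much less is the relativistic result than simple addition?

Classical: u' + v = 0.42 + 0.61 = 1.03c
Relativistic: u = (0.42 + 0.61)/(1 + 0.2562) = 1.03/1.2562 = 0.8199c
Difference: 1.03 - 0.8199 = 0.2101c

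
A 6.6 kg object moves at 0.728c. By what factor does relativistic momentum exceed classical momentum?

p_rel = γmv, p_class = mv
Ratio = γ = 1/√(1 - 0.728²) = 1.459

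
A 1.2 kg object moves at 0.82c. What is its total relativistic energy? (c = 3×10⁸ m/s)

γ = 1/√(1 - 0.82²) = 1.747
mc² = 1.2 × (3×10⁸)² = 1.080×10¹⁷ J
E = γmc² = 1.747 × 1.080×10¹⁷ = 1.887×10¹⁷ J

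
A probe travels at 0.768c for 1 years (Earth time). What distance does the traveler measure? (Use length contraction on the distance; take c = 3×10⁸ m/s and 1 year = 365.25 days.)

Earth distance: d = v × t = 0.768c × 1 yr = 7.2709×10¹⁵ m
γ = 1.5614
d' = d/γ = 7.2709×10¹⁵/1.5614 = 4.657×10¹⁵ m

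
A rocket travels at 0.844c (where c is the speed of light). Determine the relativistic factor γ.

v/c = 0.844, so (v/c)² = 0.712336
1 - (v/c)² = 0.287664
γ = 1/√(0.287664) = 1.864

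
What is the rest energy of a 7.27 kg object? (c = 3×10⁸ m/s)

c² = (3×10⁸)² = 9.000×10¹⁶ m²/s²
E₀ = mc² = 7.27 × 9.000×10¹⁶ = 6.543×10¹⁷ J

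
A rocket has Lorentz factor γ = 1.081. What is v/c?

From γ = 1/√(1 - v²/c²):
1/γ² = 1/1.081² = 0.85575
v²/c² = 1 - 0.85575 = 0.14425
v/c = √(0.14425) = 0.3798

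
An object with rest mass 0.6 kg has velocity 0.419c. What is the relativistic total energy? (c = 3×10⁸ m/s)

γ = 1/√(1 - 0.419²) = 1.1013
mc² = 0.6 × (3×10⁸)² = 5.400×10¹⁶ J
E = γmc² = 1.1013 × 5.400×10¹⁶ = 5.947×10¹⁶ J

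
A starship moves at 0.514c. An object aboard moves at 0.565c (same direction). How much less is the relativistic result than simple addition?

Classical: u' + v = 0.565 + 0.514 = 1.079c
Relativistic: u = (0.565 + 0.514)/(1 + 0.29041) = 1.079/1.29041 = 0.8362c
Difference: 1.079 - 0.8362 = 0.2428c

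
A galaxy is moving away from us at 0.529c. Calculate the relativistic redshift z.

β = 0.529
(1+β)/(1-β) = 1.529/0.471 = 3.246
√(3.246) = 1.8017
z = 1.8017 - 1 = 0.8017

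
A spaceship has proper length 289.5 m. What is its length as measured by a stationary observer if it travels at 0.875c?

Proper length L₀ = 289.5 m
γ = 1/√(1 - 0.875²) = 2.0656
L = L₀/γ = 289.5/2.0656 = 140.2 m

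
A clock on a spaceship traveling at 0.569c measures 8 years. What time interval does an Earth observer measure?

Proper time Δt₀ = 8 years
γ = 1/√(1 - 0.569²) = 1.216
Δt = γΔt₀ = 1.216 × 8 = 9.728 years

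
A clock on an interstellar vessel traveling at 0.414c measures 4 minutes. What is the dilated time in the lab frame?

Proper time Δt₀ = 4 minutes
γ = 1/√(1 - 0.414²) = 1.0986
Δt = γΔt₀ = 1.0986 × 4 = 4.394 minutes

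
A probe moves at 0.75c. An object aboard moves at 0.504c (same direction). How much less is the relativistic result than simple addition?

Classical: u' + v = 0.504 + 0.75 = 1.254c
Relativistic: u = (0.504 + 0.75)/(1 + 0.378) = 1.254/1.378 = 0.9100c
Difference: 1.254 - 0.9100 = 0.3440c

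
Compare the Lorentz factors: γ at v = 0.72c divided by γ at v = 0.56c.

γ₁ = 1/√(1 - 0.72²) = 1.441
γ₂ = 1/√(1 - 0.56²) = 1.207
γ₁/γ₂ = 1.441/1.207 = 1.194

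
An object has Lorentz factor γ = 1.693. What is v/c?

From γ = 1/√(1 - v²/c²):
1/γ² = 1/1.693² = 0.3489
v²/c² = 1 - 0.3489 = 0.6511
v/c = √(0.6511) = 0.8069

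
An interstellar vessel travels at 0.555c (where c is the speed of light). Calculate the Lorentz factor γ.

v/c = 0.555, so (v/c)² = 0.308025
1 - (v/c)² = 0.691975
γ = 1/√(0.691975) = 1.202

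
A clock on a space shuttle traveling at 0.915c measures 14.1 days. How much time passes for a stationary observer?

Proper time Δt₀ = 14.1 days
γ = 1/√(1 - 0.915²) = 2.479
Δt = γΔt₀ = 2.479 × 14.1 = 34.95 days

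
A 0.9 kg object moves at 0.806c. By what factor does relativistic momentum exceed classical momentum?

p_rel = γmv, p_class = mv
Ratio = γ = 1/√(1 - 0.806²) = 1.689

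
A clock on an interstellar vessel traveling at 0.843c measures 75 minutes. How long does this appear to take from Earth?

Proper time Δt₀ = 75 minutes
γ = 1/√(1 - 0.843²) = 1.859
Δt = γΔt₀ = 1.859 × 75 = 139.4 minutes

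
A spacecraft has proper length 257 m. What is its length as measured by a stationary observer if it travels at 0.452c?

Proper length L₀ = 257 m
γ = 1/√(1 - 0.452²) = 1.1211
L = L₀/γ = 257/1.1211 = 229.2 m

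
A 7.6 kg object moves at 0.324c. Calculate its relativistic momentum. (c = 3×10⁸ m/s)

γ = 1/√(1 - 0.324²) = 1.057
v = 0.324 × 3×10⁸ = 9.720×10⁷ m/s
p = γmv = 1.057 × 7.6 × 9.720×10⁷ = 7.808×10⁸ kg·m/s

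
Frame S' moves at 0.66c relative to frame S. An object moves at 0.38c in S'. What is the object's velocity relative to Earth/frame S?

u = (u' + v)/(1 + u'v/c²)
Numerator: 0.38 + 0.66 = 1.04
Denominator: 1 + 0.2508 = 1.2508
u = 1.04/1.2508 = 0.8315c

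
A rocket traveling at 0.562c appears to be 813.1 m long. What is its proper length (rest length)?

Contracted length L = 813.1 m
γ = 1/√(1 - 0.562²) = 1.209
L₀ = γL = 1.209 × 813.1 = 983.0 m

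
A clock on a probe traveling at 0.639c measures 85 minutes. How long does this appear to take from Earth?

Proper time Δt₀ = 85 minutes
γ = 1/√(1 - 0.639²) = 1.300
Δt = γΔt₀ = 1.300 × 85 = 110.5 minutes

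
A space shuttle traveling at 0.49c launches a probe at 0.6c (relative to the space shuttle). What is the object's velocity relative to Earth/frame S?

u = (u' + v)/(1 + u'v/c²)
Numerator: 0.6 + 0.49 = 1.09
Denominator: 1 + 0.294 = 1.294
u = 1.09/1.294 = 0.8423c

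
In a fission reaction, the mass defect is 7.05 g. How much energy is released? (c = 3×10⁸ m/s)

Convert mass defect: Δm = 7.05 g = 0.00705 kg
E = Δm·c² = 0.00705 × (3×10⁸)²
= 0.00705 × 9×10¹⁶ = 6.345×10¹⁴ J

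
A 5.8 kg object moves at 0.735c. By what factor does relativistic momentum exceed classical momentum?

p_rel = γmv, p_class = mv
Ratio = γ = 1/√(1 - 0.735²) = 1.475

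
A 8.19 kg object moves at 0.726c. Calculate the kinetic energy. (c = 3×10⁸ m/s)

γ = 1/√(1 - 0.726²) = 1.4541
γ - 1 = 0.4541
KE = (γ-1)mc² = 0.4541 × 8.19 × (3×10⁸)² = 3.347×10¹⁷ J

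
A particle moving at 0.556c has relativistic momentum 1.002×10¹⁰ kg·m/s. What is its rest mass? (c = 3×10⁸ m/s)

γ = 1/√(1 - 0.556²) = 1.2031
v = 0.556 × 3×10⁸ = 1.668×10⁸ m/s
m = p/(γv) = 1.002×10¹⁰/(1.2031 × 1.668×10⁸) = 49.93 kg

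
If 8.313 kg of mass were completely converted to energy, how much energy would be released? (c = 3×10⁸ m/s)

Using E = mc²:
c² = (3×10⁸)² = 9×10¹⁶ m²/s²
E = 8.313 × 9×10¹⁶ = 7.482×10¹⁷ J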